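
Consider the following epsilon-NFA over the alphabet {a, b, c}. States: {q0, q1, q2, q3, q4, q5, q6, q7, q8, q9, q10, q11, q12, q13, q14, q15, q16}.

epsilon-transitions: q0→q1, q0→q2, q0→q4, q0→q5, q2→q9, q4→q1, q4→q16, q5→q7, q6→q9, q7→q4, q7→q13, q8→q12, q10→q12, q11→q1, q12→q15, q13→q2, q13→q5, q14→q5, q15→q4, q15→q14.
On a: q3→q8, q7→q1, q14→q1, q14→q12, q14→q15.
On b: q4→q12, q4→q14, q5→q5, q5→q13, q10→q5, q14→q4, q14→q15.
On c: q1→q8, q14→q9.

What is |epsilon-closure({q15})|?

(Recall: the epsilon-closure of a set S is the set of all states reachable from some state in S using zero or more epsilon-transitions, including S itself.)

Start with {q15}.
From q15 via epsilon: add q4, q14.
From q4 via epsilon: add q1, q16.
From q14 via epsilon: add q5.
From q5 via epsilon: add q7.
From q7 via epsilon: add q13.
From q13 via epsilon: add q2.
From q2 via epsilon: add q9.
epsilon-closure = {q1, q2, q4, q5, q7, q9, q13, q14, q15, q16}, which has 10 states.

10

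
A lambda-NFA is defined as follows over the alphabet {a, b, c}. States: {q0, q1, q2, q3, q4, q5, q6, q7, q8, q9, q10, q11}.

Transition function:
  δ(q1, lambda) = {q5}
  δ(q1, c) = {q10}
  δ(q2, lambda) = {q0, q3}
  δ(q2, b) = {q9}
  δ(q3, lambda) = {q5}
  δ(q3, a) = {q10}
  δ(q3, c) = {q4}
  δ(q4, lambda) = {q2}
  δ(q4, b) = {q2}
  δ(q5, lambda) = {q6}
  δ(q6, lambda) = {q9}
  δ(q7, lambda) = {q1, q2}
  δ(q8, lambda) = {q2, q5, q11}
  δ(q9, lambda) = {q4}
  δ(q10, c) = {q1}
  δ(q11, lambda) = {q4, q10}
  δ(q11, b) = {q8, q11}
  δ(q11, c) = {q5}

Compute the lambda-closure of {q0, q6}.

Start with {q0, q6}.
From q6 via lambda: add q9.
From q9 via lambda: add q4.
From q4 via lambda: add q2.
From q2 via lambda: add q3.
From q3 via lambda: add q5.
No new states can be added; the closed set is {q0, q2, q3, q4, q5, q6, q9}.

{q0, q2, q3, q4, q5, q6, q9}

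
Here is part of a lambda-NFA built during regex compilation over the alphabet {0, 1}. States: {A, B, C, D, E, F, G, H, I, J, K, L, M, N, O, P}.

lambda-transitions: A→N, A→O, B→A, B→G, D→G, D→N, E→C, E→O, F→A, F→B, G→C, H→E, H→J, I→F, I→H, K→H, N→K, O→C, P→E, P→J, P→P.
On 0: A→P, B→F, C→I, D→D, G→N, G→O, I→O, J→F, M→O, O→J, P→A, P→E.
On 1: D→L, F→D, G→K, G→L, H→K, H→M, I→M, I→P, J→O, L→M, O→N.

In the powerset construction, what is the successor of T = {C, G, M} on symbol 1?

G on 1 → {K, L}.
No 1-transition from C, M.
Union after reading 1: {K, L}.
Now take the lambda-closure:
From K via lambda: add H.
From H via lambda: add E, J.
From E via lambda: add C, O.
No new states can be added; the closed set is {C, E, H, J, K, L, O}.

{C, E, H, J, K, L, O}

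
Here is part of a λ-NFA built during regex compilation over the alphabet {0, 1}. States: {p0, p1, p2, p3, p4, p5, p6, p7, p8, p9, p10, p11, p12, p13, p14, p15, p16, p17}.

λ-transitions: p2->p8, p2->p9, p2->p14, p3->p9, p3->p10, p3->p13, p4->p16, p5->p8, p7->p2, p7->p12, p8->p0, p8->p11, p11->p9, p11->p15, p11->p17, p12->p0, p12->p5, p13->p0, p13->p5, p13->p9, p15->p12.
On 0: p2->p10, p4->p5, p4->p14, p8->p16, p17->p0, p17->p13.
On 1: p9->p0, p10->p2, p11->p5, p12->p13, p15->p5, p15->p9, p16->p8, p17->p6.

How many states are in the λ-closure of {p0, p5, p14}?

Start with {p0, p5, p14}.
From p5 via λ: add p8.
From p8 via λ: add p11.
From p11 via λ: add p9, p15, p17.
From p15 via λ: add p12.
λ-closure = {p0, p5, p8, p9, p11, p12, p14, p15, p17}, which has 9 states.

9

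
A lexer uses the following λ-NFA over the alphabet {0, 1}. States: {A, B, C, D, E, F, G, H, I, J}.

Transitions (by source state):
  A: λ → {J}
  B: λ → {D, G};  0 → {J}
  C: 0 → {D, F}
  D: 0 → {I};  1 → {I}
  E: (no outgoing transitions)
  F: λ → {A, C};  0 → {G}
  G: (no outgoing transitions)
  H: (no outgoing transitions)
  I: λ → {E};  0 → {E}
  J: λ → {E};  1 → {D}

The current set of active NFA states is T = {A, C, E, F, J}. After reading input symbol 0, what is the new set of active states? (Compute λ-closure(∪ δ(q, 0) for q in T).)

C on 0 → {D, F}.
F on 0 → {G}.
No 0-transition from A, E, J.
Union after reading 0: {D, F, G}.
Now take the λ-closure:
From F via λ: add A, C.
From A via λ: add J.
From J via λ: add E.
No new states can be added; the closed set is {A, C, D, E, F, G, J}.

{A, C, D, E, F, G, J}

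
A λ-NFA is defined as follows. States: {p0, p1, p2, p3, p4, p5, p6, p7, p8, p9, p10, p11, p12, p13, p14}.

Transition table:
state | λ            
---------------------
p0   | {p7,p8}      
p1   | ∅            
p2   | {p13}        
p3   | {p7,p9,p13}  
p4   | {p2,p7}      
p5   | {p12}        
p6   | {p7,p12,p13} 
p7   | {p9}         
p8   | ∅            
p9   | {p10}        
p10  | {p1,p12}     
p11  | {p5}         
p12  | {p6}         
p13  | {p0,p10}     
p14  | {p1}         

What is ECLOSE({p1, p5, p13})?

Start with {p1, p5, p13}.
From p5 via λ: add p12.
From p13 via λ: add p0, p10.
From p0 via λ: add p7, p8.
From p12 via λ: add p6.
From p7 via λ: add p9.
No new states can be added; the closed set is {p0, p1, p5, p6, p7, p8, p9, p10, p12, p13}.

{p0, p1, p5, p6, p7, p8, p9, p10, p12, p13}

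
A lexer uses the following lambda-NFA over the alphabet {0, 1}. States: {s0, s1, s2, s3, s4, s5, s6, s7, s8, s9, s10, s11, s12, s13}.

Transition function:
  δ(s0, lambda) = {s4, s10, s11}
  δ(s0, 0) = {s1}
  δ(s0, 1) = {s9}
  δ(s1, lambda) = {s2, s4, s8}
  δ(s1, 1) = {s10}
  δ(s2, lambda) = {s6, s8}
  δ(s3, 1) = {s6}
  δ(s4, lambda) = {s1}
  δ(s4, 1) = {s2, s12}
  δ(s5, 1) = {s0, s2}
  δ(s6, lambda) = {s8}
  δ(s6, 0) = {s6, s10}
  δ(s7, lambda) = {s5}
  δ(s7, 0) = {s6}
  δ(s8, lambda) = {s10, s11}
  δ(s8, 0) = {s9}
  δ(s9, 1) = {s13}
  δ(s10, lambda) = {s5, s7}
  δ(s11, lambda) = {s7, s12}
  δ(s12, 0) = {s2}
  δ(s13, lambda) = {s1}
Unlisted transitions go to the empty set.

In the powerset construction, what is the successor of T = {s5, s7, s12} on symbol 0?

s7 on 0 → {s6}.
s12 on 0 → {s2}.
No 0-transition from s5.
Union after reading 0: {s2, s6}.
Now take the lambda-closure:
From s2 via lambda: add s8.
From s8 via lambda: add s10, s11.
From s10 via lambda: add s5, s7.
From s11 via lambda: add s12.
No new states can be added; the closed set is {s2, s5, s6, s7, s8, s10, s11, s12}.

{s2, s5, s6, s7, s8, s10, s11, s12}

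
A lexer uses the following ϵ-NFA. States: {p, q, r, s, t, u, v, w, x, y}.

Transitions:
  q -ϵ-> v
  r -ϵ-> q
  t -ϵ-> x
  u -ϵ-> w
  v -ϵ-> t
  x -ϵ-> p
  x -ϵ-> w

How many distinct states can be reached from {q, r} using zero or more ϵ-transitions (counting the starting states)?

Start with {q, r}.
From q via ϵ: add v.
From v via ϵ: add t.
From t via ϵ: add x.
From x via ϵ: add p, w.
ϵ-closure = {p, q, r, t, v, w, x}, which has 7 states.

7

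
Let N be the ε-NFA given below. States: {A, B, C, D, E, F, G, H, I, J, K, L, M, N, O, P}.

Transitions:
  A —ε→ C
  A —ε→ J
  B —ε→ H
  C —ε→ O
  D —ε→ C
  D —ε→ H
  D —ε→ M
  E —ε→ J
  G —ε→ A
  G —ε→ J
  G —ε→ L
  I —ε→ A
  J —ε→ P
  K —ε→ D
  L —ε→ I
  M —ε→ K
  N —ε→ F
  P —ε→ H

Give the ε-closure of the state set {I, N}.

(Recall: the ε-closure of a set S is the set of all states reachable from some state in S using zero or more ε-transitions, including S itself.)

Start with {I, N}.
From I via ε: add A.
From N via ε: add F.
From A via ε: add C, J.
From C via ε: add O.
From J via ε: add P.
From P via ε: add H.
No new states can be added; the closed set is {A, C, F, H, I, J, N, O, P}.

{A, C, F, H, I, J, N, O, P}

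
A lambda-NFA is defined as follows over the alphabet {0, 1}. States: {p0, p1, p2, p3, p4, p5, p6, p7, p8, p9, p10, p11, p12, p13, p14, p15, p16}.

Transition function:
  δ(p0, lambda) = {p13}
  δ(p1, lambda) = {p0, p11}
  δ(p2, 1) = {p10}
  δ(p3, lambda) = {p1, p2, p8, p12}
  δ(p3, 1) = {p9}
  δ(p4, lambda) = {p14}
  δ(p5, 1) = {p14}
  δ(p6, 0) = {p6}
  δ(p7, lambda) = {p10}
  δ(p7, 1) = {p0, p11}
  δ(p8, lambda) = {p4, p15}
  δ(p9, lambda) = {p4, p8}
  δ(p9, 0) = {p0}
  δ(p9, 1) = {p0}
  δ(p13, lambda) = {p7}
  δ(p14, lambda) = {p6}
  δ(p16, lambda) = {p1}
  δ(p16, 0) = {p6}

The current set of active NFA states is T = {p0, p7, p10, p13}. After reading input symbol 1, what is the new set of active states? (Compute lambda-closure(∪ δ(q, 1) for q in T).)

p7 on 1 → {p0, p11}.
No 1-transition from p0, p10, p13.
Union after reading 1: {p0, p11}.
Now take the lambda-closure:
From p0 via lambda: add p13.
From p13 via lambda: add p7.
From p7 via lambda: add p10.
No new states can be added; the closed set is {p0, p7, p10, p11, p13}.

{p0, p7, p10, p11, p13}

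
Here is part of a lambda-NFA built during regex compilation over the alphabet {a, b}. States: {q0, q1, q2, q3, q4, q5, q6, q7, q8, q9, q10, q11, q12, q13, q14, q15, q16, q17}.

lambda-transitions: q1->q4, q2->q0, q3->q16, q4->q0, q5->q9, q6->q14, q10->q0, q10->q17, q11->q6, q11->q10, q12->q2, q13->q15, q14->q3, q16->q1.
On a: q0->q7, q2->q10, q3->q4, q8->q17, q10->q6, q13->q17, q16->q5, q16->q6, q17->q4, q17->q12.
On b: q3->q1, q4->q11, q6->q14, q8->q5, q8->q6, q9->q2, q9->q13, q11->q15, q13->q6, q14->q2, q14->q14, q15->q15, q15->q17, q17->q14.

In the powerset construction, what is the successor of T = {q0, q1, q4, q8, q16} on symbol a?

{q0, q1, q3, q4, q5, q6, q7, q9, q14, q16, q17}

q0 on a → {q7}.
q8 on a → {q17}.
q16 on a → {q5, q6}.
No a-transition from q1, q4.
Union after reading a: {q5, q6, q7, q17}.
Now take the lambda-closure:
From q5 via lambda: add q9.
From q6 via lambda: add q14.
From q14 via lambda: add q3.
From q3 via lambda: add q16.
From q16 via lambda: add q1.
From q1 via lambda: add q4.
From q4 via lambda: add q0.
No new states can be added; the closed set is {q0, q1, q3, q4, q5, q6, q7, q9, q14, q16, q17}.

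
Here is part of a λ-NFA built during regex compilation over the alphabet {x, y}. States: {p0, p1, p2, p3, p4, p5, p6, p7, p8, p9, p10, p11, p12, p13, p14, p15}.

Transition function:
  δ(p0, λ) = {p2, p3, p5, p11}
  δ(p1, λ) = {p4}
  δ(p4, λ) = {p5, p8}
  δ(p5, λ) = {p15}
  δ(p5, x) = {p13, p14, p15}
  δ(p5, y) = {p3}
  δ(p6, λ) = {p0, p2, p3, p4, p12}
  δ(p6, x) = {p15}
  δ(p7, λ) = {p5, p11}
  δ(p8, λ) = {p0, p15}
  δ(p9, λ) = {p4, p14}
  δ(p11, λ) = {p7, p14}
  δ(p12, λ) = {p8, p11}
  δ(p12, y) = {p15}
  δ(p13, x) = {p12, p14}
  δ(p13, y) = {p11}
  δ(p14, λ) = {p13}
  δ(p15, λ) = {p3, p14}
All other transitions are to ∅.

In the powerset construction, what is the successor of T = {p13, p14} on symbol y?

p13 on y → {p11}.
No y-transition from p14.
Union after reading y: {p11}.
Now take the λ-closure:
From p11 via λ: add p7, p14.
From p7 via λ: add p5.
From p14 via λ: add p13.
From p5 via λ: add p15.
From p15 via λ: add p3.
No new states can be added; the closed set is {p3, p5, p7, p11, p13, p14, p15}.

{p3, p5, p7, p11, p13, p14, p15}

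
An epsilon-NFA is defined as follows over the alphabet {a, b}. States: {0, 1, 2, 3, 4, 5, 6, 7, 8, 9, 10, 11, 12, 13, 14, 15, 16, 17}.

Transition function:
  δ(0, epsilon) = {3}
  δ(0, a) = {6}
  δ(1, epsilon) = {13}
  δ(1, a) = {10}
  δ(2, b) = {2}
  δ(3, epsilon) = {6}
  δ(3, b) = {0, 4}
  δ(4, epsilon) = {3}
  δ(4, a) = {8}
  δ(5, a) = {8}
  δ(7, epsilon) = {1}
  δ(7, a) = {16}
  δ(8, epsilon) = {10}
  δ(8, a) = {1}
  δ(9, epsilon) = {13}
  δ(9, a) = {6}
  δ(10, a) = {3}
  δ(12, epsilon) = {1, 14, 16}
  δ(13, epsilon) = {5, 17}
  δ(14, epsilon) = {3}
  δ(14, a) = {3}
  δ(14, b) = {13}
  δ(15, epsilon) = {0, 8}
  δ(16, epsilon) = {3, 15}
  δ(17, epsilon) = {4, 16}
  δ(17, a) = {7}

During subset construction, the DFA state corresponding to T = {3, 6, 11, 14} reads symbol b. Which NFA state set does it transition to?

{0, 3, 4, 5, 6, 8, 10, 13, 15, 16, 17}

3 on b → {0, 4}.
14 on b → {13}.
No b-transition from 6, 11.
Union after reading b: {0, 4, 13}.
Now take the epsilon-closure:
From 0 via epsilon: add 3.
From 13 via epsilon: add 5, 17.
From 3 via epsilon: add 6.
From 17 via epsilon: add 16.
From 16 via epsilon: add 15.
From 15 via epsilon: add 8.
From 8 via epsilon: add 10.
No new states can be added; the closed set is {0, 3, 4, 5, 6, 8, 10, 13, 15, 16, 17}.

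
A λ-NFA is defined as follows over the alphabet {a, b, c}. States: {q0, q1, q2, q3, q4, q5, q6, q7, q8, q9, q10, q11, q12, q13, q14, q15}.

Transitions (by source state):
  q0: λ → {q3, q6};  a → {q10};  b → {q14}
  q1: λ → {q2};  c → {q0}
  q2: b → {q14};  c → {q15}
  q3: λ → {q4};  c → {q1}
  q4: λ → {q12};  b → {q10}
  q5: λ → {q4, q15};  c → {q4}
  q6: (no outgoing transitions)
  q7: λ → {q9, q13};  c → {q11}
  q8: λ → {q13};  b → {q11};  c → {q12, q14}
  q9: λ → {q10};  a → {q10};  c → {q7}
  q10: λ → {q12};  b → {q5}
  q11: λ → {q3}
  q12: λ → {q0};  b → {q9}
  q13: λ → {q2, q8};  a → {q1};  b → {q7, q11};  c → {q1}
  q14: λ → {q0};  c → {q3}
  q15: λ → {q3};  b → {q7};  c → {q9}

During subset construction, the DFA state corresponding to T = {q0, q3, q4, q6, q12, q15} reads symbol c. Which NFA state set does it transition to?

q3 on c → {q1}.
q15 on c → {q9}.
No c-transition from q0, q4, q6, q12.
Union after reading c: {q1, q9}.
Now take the λ-closure:
From q1 via λ: add q2.
From q9 via λ: add q10.
From q10 via λ: add q12.
From q12 via λ: add q0.
From q0 via λ: add q3, q6.
From q3 via λ: add q4.
No new states can be added; the closed set is {q0, q1, q2, q3, q4, q6, q9, q10, q12}.

{q0, q1, q2, q3, q4, q6, q9, q10, q12}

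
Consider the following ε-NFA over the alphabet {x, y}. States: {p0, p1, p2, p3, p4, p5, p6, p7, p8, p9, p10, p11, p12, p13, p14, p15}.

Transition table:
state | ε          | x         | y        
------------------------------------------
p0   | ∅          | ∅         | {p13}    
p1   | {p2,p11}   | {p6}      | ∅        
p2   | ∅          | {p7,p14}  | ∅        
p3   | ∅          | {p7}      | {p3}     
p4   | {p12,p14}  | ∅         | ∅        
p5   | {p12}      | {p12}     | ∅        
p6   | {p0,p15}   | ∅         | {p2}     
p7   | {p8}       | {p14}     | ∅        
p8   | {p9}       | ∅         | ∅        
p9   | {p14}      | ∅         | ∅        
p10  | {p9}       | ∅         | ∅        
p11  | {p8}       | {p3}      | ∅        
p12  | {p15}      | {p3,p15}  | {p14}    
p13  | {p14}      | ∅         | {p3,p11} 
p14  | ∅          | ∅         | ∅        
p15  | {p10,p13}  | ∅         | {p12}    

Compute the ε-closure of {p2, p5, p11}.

Start with {p2, p5, p11}.
From p5 via ε: add p12.
From p11 via ε: add p8.
From p8 via ε: add p9.
From p12 via ε: add p15.
From p9 via ε: add p14.
From p15 via ε: add p10, p13.
No new states can be added; the closed set is {p2, p5, p8, p9, p10, p11, p12, p13, p14, p15}.

{p2, p5, p8, p9, p10, p11, p12, p13, p14, p15}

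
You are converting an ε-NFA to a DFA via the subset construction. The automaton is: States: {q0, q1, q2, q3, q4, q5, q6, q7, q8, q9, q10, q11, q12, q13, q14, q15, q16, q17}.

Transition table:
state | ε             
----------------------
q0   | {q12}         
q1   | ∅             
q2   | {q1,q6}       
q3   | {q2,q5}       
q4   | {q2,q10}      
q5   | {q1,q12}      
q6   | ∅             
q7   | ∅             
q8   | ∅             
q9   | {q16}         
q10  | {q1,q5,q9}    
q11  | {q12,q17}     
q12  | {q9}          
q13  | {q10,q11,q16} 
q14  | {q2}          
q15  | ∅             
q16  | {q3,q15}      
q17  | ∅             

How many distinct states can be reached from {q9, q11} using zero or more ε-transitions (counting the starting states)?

Start with {q9, q11}.
From q9 via ε: add q16.
From q11 via ε: add q12, q17.
From q16 via ε: add q3, q15.
From q3 via ε: add q2, q5.
From q2 via ε: add q1, q6.
ε-closure = {q1, q2, q3, q5, q6, q9, q11, q12, q15, q16, q17}, which has 11 states.

11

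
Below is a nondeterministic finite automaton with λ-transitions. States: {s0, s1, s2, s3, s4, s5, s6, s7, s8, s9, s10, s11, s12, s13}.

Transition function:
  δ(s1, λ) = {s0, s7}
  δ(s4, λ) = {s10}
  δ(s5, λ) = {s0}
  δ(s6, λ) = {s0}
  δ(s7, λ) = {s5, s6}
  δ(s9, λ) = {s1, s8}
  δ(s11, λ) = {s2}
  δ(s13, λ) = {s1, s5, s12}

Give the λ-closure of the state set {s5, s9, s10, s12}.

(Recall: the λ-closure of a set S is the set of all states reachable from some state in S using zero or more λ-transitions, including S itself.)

{s0, s1, s5, s6, s7, s8, s9, s10, s12}

Start with {s5, s9, s10, s12}.
From s5 via λ: add s0.
From s9 via λ: add s1, s8.
From s1 via λ: add s7.
From s7 via λ: add s6.
No new states can be added; the closed set is {s0, s1, s5, s6, s7, s8, s9, s10, s12}.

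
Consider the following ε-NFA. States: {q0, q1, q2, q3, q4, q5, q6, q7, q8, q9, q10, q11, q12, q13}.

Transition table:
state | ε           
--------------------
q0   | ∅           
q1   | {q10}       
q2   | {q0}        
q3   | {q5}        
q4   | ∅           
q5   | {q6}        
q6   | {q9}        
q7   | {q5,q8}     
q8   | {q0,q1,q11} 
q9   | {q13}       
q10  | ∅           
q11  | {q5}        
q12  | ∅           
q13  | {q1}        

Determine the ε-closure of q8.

Start with {q8}.
From q8 via ε: add q0, q1, q11.
From q1 via ε: add q10.
From q11 via ε: add q5.
From q5 via ε: add q6.
From q6 via ε: add q9.
From q9 via ε: add q13.
No new states can be added; the closed set is {q0, q1, q5, q6, q8, q9, q10, q11, q13}.

{q0, q1, q5, q6, q8, q9, q10, q11, q13}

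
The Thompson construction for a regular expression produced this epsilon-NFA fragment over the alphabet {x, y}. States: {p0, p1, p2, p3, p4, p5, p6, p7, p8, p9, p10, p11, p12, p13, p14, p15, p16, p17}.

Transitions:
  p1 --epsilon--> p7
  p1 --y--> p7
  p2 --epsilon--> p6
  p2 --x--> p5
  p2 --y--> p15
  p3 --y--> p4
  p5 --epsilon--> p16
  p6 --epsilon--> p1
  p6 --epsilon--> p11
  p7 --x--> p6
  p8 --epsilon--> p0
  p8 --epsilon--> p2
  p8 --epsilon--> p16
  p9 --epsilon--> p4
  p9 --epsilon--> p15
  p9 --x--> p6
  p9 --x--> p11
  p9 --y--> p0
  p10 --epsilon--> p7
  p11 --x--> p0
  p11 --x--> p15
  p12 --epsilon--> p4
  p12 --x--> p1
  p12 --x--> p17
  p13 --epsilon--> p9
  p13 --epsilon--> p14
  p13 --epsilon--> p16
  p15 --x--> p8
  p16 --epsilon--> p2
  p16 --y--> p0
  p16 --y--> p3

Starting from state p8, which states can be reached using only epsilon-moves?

{p0, p1, p2, p6, p7, p8, p11, p16}

Start with {p8}.
From p8 via epsilon: add p0, p2, p16.
From p2 via epsilon: add p6.
From p6 via epsilon: add p1, p11.
From p1 via epsilon: add p7.
No new states can be added; the closed set is {p0, p1, p2, p6, p7, p8, p11, p16}.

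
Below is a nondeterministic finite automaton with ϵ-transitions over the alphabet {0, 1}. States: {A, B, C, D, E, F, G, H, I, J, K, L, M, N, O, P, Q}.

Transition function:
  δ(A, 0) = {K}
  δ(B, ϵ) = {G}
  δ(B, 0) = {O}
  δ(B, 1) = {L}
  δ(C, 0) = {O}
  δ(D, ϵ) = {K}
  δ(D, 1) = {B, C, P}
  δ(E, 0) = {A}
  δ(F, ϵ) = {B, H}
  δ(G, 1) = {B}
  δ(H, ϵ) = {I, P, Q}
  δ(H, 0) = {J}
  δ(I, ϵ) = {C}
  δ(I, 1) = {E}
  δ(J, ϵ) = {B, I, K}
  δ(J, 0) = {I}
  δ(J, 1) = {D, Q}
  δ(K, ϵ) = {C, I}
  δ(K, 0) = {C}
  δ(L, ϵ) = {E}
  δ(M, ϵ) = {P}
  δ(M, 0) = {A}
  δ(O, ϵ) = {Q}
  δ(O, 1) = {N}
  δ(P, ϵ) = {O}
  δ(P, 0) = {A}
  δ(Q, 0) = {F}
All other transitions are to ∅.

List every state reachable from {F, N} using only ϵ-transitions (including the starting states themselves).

{B, C, F, G, H, I, N, O, P, Q}

Start with {F, N}.
From F via ϵ: add B, H.
From B via ϵ: add G.
From H via ϵ: add I, P, Q.
From I via ϵ: add C.
From P via ϵ: add O.
No new states can be added; the closed set is {B, C, F, G, H, I, N, O, P, Q}.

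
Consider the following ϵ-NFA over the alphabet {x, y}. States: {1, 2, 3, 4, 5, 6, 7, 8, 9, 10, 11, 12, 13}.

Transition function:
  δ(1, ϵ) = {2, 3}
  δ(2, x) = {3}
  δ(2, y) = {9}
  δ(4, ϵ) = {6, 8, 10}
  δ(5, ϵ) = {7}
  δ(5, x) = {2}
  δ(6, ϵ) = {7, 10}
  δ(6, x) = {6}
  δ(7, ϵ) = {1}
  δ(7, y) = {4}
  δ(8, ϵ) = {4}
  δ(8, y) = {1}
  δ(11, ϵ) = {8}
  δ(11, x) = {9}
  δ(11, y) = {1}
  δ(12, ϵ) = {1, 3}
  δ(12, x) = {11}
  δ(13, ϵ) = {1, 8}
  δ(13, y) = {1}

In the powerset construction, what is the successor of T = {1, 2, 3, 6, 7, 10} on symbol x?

2 on x → {3}.
6 on x → {6}.
No x-transition from 1, 3, 7, 10.
Union after reading x: {3, 6}.
Now take the ϵ-closure:
From 6 via ϵ: add 7, 10.
From 7 via ϵ: add 1.
From 1 via ϵ: add 2.
No new states can be added; the closed set is {1, 2, 3, 6, 7, 10}.

{1, 2, 3, 6, 7, 10}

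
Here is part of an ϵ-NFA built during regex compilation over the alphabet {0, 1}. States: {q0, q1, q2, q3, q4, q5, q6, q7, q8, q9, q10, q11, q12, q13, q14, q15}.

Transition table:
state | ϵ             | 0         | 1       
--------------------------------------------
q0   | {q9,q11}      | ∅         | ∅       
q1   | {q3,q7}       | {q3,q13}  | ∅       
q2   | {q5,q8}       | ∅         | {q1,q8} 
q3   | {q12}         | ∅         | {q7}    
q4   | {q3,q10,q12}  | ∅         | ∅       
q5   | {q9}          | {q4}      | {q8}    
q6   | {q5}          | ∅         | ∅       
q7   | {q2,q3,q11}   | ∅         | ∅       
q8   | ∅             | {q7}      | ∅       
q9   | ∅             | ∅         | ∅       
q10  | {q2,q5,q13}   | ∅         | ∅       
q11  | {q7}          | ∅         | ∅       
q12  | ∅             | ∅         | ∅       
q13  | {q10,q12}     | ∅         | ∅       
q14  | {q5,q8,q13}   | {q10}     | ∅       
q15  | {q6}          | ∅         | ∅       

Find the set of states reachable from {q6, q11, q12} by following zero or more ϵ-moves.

{q2, q3, q5, q6, q7, q8, q9, q11, q12}

Start with {q6, q11, q12}.
From q6 via ϵ: add q5.
From q11 via ϵ: add q7.
From q5 via ϵ: add q9.
From q7 via ϵ: add q2, q3.
From q2 via ϵ: add q8.
No new states can be added; the closed set is {q2, q3, q5, q6, q7, q8, q9, q11, q12}.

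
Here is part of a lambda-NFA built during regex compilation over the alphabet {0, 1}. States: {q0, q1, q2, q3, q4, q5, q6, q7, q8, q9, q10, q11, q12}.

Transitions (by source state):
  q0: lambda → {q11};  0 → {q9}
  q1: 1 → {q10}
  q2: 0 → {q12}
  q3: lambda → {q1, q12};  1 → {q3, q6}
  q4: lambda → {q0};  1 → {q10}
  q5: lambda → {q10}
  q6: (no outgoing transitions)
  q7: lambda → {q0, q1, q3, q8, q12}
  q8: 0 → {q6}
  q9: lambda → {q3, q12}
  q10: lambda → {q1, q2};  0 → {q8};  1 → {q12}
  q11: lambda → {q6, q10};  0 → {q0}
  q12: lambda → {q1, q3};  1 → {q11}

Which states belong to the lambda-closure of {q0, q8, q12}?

Start with {q0, q8, q12}.
From q0 via lambda: add q11.
From q12 via lambda: add q1, q3.
From q11 via lambda: add q6, q10.
From q10 via lambda: add q2.
No new states can be added; the closed set is {q0, q1, q2, q3, q6, q8, q10, q11, q12}.

{q0, q1, q2, q3, q6, q8, q10, q11, q12}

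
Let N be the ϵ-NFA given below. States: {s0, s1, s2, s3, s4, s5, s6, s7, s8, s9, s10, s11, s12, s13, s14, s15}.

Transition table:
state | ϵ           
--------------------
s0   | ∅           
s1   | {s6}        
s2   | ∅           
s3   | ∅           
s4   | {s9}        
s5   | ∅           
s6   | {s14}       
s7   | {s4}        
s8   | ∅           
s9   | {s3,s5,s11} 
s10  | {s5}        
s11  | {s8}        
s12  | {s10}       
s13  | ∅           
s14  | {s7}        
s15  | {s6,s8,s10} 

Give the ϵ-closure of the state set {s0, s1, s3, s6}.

{s0, s1, s3, s4, s5, s6, s7, s8, s9, s11, s14}

Start with {s0, s1, s3, s6}.
From s6 via ϵ: add s14.
From s14 via ϵ: add s7.
From s7 via ϵ: add s4.
From s4 via ϵ: add s9.
From s9 via ϵ: add s5, s11.
From s11 via ϵ: add s8.
No new states can be added; the closed set is {s0, s1, s3, s4, s5, s6, s7, s8, s9, s11, s14}.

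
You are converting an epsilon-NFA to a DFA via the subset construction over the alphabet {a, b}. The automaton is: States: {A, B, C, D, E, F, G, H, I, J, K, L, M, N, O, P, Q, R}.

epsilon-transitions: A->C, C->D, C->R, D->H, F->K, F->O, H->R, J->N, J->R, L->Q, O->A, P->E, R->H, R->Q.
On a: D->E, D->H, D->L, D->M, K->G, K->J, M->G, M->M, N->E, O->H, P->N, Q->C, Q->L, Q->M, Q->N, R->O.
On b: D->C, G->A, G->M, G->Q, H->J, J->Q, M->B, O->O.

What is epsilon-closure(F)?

{A, C, D, F, H, K, O, Q, R}

Start with {F}.
From F via epsilon: add K, O.
From O via epsilon: add A.
From A via epsilon: add C.
From C via epsilon: add D, R.
From D via epsilon: add H.
From R via epsilon: add Q.
No new states can be added; the closed set is {A, C, D, F, H, K, O, Q, R}.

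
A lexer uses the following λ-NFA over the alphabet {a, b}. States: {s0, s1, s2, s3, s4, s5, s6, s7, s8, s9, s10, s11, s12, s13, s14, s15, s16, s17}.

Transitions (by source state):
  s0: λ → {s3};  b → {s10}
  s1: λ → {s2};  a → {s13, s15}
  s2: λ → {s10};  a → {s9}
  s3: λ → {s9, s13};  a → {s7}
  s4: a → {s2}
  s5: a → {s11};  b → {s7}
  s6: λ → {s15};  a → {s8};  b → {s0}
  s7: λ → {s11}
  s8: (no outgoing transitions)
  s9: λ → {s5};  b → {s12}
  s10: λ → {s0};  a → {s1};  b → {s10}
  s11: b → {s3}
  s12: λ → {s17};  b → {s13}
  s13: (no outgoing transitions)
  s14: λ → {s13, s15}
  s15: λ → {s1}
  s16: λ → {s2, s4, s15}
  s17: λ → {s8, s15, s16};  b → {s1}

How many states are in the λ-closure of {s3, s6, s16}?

Start with {s3, s6, s16}.
From s3 via λ: add s9, s13.
From s6 via λ: add s15.
From s16 via λ: add s2, s4.
From s2 via λ: add s10.
From s9 via λ: add s5.
From s15 via λ: add s1.
From s10 via λ: add s0.
λ-closure = {s0, s1, s2, s3, s4, s5, s6, s9, s10, s13, s15, s16}, which has 12 states.

12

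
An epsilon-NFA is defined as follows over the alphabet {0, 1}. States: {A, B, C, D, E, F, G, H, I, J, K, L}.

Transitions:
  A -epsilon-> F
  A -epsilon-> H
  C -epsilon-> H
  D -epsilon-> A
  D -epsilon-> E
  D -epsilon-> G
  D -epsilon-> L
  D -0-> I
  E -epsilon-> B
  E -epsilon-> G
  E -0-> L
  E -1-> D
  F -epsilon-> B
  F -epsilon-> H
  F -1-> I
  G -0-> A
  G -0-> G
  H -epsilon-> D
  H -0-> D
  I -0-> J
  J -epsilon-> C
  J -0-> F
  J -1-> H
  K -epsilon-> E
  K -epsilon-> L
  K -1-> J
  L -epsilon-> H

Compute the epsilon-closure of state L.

{A, B, D, E, F, G, H, L}

Start with {L}.
From L via epsilon: add H.
From H via epsilon: add D.
From D via epsilon: add A, E, G.
From A via epsilon: add F.
From E via epsilon: add B.
No new states can be added; the closed set is {A, B, D, E, F, G, H, L}.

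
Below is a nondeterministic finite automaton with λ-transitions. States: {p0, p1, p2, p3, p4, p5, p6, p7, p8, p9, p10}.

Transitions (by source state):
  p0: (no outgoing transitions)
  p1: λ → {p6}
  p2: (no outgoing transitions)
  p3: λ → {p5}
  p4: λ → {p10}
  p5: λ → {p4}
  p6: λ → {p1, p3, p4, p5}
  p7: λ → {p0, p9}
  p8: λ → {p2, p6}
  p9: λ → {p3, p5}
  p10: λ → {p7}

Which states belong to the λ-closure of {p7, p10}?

{p0, p3, p4, p5, p7, p9, p10}

Start with {p7, p10}.
From p7 via λ: add p0, p9.
From p9 via λ: add p3, p5.
From p5 via λ: add p4.
No new states can be added; the closed set is {p0, p3, p4, p5, p7, p9, p10}.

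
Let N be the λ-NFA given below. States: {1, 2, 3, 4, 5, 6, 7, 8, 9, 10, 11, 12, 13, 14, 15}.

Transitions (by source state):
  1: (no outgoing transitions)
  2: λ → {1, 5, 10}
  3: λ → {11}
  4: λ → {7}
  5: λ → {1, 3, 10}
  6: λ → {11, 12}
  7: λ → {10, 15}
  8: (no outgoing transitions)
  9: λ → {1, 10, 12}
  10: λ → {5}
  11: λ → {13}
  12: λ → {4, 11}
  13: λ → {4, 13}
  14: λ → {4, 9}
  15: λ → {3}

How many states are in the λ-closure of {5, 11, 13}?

9

Start with {5, 11, 13}.
From 5 via λ: add 1, 3, 10.
From 13 via λ: add 4.
From 4 via λ: add 7.
From 7 via λ: add 15.
λ-closure = {1, 3, 4, 5, 7, 10, 11, 13, 15}, which has 9 states.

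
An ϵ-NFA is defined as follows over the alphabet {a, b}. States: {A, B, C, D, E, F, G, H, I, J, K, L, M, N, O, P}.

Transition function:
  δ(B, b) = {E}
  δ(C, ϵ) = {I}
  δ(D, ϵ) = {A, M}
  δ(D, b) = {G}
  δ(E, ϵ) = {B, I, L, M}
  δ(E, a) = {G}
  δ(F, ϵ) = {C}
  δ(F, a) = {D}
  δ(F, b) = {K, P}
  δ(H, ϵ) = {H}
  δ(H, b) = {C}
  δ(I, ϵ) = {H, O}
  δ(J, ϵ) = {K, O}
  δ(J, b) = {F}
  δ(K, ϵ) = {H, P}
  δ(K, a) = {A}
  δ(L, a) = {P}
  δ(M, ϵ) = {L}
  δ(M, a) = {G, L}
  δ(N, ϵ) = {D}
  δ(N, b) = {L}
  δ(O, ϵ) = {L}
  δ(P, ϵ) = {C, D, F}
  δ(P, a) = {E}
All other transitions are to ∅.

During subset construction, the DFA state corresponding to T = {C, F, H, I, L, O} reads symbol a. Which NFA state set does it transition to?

F on a → {D}.
L on a → {P}.
No a-transition from C, H, I, O.
Union after reading a: {D, P}.
Now take the ϵ-closure:
From D via ϵ: add A, M.
From P via ϵ: add C, F.
From C via ϵ: add I.
From M via ϵ: add L.
From I via ϵ: add H, O.
No new states can be added; the closed set is {A, C, D, F, H, I, L, M, O, P}.

{A, C, D, F, H, I, L, M, O, P}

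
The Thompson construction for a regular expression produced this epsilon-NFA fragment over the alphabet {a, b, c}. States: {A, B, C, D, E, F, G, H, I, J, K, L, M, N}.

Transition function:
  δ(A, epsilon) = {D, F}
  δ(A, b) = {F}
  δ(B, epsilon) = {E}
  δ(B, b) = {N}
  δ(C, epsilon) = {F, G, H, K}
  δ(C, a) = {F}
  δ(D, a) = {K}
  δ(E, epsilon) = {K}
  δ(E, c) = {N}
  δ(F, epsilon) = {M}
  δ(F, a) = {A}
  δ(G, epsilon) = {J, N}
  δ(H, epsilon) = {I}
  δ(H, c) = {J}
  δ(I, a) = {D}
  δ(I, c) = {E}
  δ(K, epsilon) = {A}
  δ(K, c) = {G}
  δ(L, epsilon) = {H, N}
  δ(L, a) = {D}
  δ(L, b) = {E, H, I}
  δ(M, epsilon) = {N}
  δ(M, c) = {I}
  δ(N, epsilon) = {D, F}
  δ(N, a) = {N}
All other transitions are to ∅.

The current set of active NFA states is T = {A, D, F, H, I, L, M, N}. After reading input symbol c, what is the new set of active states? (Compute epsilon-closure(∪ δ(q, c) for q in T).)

H on c → {J}.
I on c → {E}.
M on c → {I}.
No c-transition from A, D, F, L, N.
Union after reading c: {E, I, J}.
Now take the epsilon-closure:
From E via epsilon: add K.
From K via epsilon: add A.
From A via epsilon: add D, F.
From F via epsilon: add M.
From M via epsilon: add N.
No new states can be added; the closed set is {A, D, E, F, I, J, K, M, N}.

{A, D, E, F, I, J, K, M, N}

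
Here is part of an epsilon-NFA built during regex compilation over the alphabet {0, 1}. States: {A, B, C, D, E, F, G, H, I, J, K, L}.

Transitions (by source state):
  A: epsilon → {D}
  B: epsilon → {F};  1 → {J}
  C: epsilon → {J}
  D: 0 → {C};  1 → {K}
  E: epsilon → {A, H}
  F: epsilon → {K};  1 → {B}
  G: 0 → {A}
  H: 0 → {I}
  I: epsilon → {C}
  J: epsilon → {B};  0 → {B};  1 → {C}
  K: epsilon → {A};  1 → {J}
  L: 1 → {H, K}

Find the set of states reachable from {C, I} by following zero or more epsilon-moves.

{A, B, C, D, F, I, J, K}

Start with {C, I}.
From C via epsilon: add J.
From J via epsilon: add B.
From B via epsilon: add F.
From F via epsilon: add K.
From K via epsilon: add A.
From A via epsilon: add D.
No new states can be added; the closed set is {A, B, C, D, F, I, J, K}.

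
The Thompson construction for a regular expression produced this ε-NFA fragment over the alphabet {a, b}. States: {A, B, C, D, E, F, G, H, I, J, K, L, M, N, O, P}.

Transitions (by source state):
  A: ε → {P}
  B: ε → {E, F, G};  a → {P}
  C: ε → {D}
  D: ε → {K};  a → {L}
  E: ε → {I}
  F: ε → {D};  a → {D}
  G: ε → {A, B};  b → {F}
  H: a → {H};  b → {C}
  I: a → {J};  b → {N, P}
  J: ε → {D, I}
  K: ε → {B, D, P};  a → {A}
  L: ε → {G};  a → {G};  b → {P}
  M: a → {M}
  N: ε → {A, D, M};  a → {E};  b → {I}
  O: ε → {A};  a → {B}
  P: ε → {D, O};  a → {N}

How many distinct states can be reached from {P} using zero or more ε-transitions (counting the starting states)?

10

Start with {P}.
From P via ε: add D, O.
From D via ε: add K.
From O via ε: add A.
From K via ε: add B.
From B via ε: add E, F, G.
From E via ε: add I.
ε-closure = {A, B, D, E, F, G, I, K, O, P}, which has 10 states.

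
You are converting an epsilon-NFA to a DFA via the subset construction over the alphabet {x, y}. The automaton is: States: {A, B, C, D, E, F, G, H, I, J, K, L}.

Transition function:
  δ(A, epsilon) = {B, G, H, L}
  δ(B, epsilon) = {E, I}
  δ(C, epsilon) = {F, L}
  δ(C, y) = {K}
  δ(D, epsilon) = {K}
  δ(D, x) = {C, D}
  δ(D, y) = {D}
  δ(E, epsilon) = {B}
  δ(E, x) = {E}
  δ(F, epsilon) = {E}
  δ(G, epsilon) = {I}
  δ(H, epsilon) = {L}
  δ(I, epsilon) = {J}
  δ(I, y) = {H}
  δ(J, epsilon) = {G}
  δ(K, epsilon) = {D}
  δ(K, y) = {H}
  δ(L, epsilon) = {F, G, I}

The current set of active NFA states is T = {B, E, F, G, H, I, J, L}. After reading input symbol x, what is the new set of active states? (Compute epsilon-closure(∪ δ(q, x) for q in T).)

{B, E, G, I, J}

E on x → {E}.
No x-transition from B, F, G, H, I, J, L.
Union after reading x: {E}.
Now take the epsilon-closure:
From E via epsilon: add B.
From B via epsilon: add I.
From I via epsilon: add J.
From J via epsilon: add G.
No new states can be added; the closed set is {B, E, G, I, J}.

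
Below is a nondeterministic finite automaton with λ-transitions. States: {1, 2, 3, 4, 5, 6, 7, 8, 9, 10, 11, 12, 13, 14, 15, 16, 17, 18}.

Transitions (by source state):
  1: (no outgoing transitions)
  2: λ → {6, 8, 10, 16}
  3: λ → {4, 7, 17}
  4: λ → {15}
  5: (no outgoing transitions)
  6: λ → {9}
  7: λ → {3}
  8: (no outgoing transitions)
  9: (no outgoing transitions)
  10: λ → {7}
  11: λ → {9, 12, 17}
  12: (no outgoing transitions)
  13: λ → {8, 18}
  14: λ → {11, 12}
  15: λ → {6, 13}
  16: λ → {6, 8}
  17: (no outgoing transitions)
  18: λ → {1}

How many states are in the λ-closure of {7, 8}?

11

Start with {7, 8}.
From 7 via λ: add 3.
From 3 via λ: add 4, 17.
From 4 via λ: add 15.
From 15 via λ: add 6, 13.
From 6 via λ: add 9.
From 13 via λ: add 18.
From 18 via λ: add 1.
λ-closure = {1, 3, 4, 6, 7, 8, 9, 13, 15, 17, 18}, which has 11 states.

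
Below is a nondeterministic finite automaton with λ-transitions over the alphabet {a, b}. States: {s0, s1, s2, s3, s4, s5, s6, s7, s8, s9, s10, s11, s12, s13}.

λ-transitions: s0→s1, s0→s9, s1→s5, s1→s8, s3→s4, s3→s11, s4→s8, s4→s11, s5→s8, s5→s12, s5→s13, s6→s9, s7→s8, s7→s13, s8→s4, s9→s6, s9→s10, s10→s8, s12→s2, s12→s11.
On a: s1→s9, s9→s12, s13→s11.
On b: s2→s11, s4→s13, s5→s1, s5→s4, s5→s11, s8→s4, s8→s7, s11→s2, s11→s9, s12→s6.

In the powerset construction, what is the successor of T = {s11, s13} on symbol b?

s11 on b → {s2, s9}.
No b-transition from s13.
Union after reading b: {s2, s9}.
Now take the λ-closure:
From s9 via λ: add s6, s10.
From s10 via λ: add s8.
From s8 via λ: add s4.
From s4 via λ: add s11.
No new states can be added; the closed set is {s2, s4, s6, s8, s9, s10, s11}.

{s2, s4, s6, s8, s9, s10, s11}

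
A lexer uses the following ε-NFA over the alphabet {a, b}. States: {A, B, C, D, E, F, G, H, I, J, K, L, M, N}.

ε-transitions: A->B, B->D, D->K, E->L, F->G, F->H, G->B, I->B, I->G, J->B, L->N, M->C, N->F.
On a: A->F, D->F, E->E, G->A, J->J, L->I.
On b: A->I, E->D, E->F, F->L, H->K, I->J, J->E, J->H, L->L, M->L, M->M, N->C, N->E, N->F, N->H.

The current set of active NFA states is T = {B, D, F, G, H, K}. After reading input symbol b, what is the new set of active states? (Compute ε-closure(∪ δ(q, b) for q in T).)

F on b → {L}.
H on b → {K}.
No b-transition from B, D, G, K.
Union after reading b: {K, L}.
Now take the ε-closure:
From L via ε: add N.
From N via ε: add F.
From F via ε: add G, H.
From G via ε: add B.
From B via ε: add D.
No new states can be added; the closed set is {B, D, F, G, H, K, L, N}.

{B, D, F, G, H, K, L, N}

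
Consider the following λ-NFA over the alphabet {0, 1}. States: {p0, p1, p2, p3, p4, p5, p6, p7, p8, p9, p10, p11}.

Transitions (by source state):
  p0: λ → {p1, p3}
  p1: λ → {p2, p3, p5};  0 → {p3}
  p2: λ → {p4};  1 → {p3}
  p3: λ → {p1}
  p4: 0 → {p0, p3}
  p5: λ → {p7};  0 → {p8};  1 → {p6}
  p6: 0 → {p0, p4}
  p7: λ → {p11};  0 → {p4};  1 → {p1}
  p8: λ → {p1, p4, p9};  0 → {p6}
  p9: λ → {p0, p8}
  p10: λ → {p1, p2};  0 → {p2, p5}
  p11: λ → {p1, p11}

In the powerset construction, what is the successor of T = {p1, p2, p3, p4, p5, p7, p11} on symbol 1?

{p1, p2, p3, p4, p5, p6, p7, p11}

p2 on 1 → {p3}.
p5 on 1 → {p6}.
p7 on 1 → {p1}.
No 1-transition from p1, p3, p4, p11.
Union after reading 1: {p1, p3, p6}.
Now take the λ-closure:
From p1 via λ: add p2, p5.
From p2 via λ: add p4.
From p5 via λ: add p7.
From p7 via λ: add p11.
No new states can be added; the closed set is {p1, p2, p3, p4, p5, p6, p7, p11}.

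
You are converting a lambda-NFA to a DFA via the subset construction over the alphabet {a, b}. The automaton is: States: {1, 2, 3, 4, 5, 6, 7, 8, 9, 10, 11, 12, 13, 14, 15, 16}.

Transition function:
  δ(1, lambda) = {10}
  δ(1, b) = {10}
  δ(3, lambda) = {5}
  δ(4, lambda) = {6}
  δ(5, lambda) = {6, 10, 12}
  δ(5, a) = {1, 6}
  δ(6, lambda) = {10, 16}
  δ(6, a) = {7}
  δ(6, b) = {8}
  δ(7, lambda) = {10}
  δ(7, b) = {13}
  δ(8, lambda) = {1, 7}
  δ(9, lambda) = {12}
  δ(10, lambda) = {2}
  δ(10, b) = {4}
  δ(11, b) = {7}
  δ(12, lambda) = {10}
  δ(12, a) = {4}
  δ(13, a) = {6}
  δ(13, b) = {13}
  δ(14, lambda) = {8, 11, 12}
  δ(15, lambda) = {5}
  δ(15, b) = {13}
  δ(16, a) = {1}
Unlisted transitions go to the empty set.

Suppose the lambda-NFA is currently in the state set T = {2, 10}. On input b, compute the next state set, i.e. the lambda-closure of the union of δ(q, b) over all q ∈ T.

{2, 4, 6, 10, 16}

10 on b → {4}.
No b-transition from 2.
Union after reading b: {4}.
Now take the lambda-closure:
From 4 via lambda: add 6.
From 6 via lambda: add 10, 16.
From 10 via lambda: add 2.
No new states can be added; the closed set is {2, 4, 6, 10, 16}.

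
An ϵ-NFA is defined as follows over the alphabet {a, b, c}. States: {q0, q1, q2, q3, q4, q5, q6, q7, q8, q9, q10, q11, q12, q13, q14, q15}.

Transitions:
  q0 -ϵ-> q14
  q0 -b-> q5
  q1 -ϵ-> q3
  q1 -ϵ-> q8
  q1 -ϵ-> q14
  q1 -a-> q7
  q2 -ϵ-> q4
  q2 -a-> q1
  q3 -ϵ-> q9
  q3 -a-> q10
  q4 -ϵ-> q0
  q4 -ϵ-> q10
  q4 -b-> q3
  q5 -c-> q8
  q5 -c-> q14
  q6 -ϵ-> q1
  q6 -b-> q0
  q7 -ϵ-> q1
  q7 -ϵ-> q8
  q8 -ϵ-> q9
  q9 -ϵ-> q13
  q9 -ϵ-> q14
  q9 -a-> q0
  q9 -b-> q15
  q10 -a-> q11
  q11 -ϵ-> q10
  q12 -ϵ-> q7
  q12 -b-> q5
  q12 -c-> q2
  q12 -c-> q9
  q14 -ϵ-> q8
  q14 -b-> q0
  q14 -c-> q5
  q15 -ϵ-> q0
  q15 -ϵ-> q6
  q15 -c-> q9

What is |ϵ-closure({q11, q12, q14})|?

Start with {q11, q12, q14}.
From q11 via ϵ: add q10.
From q12 via ϵ: add q7.
From q14 via ϵ: add q8.
From q7 via ϵ: add q1.
From q8 via ϵ: add q9.
From q1 via ϵ: add q3.
From q9 via ϵ: add q13.
ϵ-closure = {q1, q3, q7, q8, q9, q10, q11, q12, q13, q14}, which has 10 states.

10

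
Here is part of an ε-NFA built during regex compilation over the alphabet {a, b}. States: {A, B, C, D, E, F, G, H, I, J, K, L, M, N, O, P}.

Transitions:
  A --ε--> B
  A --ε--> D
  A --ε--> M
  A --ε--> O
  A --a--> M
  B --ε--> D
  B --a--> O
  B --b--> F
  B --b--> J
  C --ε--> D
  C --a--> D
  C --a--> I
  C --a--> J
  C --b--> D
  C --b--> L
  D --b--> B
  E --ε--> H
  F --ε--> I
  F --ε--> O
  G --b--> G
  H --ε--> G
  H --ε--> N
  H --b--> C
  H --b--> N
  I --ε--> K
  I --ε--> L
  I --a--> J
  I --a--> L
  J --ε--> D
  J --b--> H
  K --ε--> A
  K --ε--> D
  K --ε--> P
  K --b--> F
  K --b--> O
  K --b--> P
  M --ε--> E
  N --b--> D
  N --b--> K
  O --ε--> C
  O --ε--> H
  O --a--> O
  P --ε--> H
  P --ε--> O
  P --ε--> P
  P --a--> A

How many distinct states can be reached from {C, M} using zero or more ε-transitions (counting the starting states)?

Start with {C, M}.
From C via ε: add D.
From M via ε: add E.
From E via ε: add H.
From H via ε: add G, N.
ε-closure = {C, D, E, G, H, M, N}, which has 7 states.

7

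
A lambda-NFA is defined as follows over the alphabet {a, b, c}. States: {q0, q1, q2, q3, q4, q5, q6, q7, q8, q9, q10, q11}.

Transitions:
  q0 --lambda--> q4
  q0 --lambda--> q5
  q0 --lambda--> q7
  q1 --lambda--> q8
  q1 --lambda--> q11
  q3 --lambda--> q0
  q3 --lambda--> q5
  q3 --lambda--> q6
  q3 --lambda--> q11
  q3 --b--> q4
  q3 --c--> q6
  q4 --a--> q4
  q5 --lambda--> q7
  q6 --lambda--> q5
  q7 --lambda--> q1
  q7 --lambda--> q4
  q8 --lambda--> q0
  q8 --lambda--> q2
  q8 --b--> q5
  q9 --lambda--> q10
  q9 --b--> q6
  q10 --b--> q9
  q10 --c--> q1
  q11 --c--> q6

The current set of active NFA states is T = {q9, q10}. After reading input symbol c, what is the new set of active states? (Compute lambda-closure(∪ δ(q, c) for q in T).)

{q0, q1, q2, q4, q5, q7, q8, q11}

q10 on c → {q1}.
No c-transition from q9.
Union after reading c: {q1}.
Now take the lambda-closure:
From q1 via lambda: add q8, q11.
From q8 via lambda: add q0, q2.
From q0 via lambda: add q4, q5, q7.
No new states can be added; the closed set is {q0, q1, q2, q4, q5, q7, q8, q11}.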